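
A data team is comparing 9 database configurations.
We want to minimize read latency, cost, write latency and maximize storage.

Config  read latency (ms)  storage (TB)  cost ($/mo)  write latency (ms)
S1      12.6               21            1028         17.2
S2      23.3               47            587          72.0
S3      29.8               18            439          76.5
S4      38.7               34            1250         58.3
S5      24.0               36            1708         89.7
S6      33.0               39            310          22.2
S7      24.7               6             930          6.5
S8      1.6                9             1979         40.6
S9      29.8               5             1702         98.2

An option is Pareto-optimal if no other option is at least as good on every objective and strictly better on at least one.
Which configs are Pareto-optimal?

S1: not dominated.
S2: not dominated (best storage).
S3: not dominated.
S4: dominated by S6 (read latency 33.0≤38.7, storage 39≥34, cost 310≤1250, write latency 22.2≤58.3).
S5: dominated by S2 (read latency 23.3≤24.0, storage 47≥36, cost 587≤1708, write latency 72.0≤89.7).
S6: not dominated (best cost).
S7: not dominated (best write latency).
S8: not dominated (best read latency).
S9: dominated by S1 (read latency 12.6≤29.8, storage 21≥5, cost 1028≤1702, write latency 17.2≤98.2).

S1, S2, S3, S6, S7, S8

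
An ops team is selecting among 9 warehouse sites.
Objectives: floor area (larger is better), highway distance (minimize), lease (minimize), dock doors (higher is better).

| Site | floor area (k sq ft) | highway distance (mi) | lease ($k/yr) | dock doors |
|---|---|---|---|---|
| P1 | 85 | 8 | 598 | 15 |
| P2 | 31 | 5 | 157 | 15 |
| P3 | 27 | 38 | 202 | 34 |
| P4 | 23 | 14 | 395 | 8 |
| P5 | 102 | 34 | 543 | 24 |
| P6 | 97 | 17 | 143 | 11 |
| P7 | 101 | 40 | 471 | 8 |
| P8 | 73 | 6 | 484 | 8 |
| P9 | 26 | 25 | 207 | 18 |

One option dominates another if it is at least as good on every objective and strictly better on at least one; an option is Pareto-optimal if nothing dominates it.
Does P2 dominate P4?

P2 vs P4: floor area 31≥23, highway distance 5≤14, lease 157≤395, dock doors 15≥8 — P2 is at least as good on every objective with at least one strict improvement.

Yes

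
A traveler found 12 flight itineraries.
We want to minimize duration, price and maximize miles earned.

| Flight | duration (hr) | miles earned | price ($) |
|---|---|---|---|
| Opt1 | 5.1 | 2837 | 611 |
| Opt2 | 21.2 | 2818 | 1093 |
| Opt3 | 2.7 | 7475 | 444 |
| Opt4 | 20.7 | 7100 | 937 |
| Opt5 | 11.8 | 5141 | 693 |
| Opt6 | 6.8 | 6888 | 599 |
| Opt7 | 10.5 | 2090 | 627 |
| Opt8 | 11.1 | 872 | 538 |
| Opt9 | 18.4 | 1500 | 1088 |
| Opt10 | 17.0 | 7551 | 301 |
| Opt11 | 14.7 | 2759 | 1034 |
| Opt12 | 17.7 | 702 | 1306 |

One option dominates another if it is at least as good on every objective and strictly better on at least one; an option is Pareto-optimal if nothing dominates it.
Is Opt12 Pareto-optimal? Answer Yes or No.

Opt1 vs Opt12: duration 5.1≤17.7, miles earned 2837≥702, price 611≤1306 — Opt1 is at least as good on every objective and strictly better on at least one, so Opt1 dominates Opt12.

No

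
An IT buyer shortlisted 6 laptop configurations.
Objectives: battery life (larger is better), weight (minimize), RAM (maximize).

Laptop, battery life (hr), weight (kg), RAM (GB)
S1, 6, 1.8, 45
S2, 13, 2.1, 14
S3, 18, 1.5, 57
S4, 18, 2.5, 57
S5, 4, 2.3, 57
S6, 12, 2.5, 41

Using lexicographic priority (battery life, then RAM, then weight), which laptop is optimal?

First maximize battery life: best is 18, kept {S3, S4}.
Then maximize RAM: best is 57, kept {S3, S4}.
Then minimize weight: best is 1.5, kept {S3}.

S3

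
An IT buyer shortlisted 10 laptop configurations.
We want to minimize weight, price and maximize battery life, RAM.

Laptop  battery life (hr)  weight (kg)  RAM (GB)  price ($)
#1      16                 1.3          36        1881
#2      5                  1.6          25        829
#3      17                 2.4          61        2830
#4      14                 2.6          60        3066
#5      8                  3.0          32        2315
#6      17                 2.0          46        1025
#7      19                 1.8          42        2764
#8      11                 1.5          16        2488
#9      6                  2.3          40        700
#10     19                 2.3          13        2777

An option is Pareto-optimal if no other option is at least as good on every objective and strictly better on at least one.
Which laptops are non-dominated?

#1: not dominated (best weight).
#2: not dominated.
#3: not dominated (best RAM).
#4: dominated by #3 (battery life 17≥14, weight 2.4≤2.6, RAM 61≥60, price 2830≤3066).
#5: dominated by #1 (battery life 16≥8, weight 1.3≤3.0, RAM 36≥32, price 1881≤2315).
#6: not dominated.
#7: not dominated.
#8: dominated by #1 (battery life 16≥11, weight 1.3≤1.5, RAM 36≥16, price 1881≤2488).
#9: not dominated (best price).
#10: dominated by #7 (battery life 19≥19, weight 1.8≤2.3, RAM 42≥13, price 2764≤2777).

#1, #2, #3, #6, #7, #9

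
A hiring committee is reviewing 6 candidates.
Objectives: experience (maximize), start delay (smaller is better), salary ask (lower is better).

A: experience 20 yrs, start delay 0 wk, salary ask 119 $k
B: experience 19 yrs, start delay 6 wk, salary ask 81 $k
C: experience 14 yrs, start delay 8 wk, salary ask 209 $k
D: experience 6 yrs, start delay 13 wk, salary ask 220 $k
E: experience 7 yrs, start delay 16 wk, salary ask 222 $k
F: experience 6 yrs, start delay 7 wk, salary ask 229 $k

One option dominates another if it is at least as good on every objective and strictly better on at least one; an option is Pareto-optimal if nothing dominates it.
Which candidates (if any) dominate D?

A: experience 20≥6, start delay 0≤13, salary ask 119≤220 — dominates D.
B: experience 19≥6, start delay 6≤13, salary ask 81≤220 — dominates D.
C: experience 14≥6, start delay 8≤13, salary ask 209≤220 — dominates D.
Others (E, F) are each worse than D on at least one objective.

A, B, C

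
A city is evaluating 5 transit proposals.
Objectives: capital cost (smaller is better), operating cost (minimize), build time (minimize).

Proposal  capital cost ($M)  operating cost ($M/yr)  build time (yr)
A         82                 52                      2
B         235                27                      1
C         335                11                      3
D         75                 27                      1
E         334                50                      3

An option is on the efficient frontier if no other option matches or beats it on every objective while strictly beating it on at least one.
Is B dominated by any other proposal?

D vs B: capital cost 75≤235, operating cost 27≤27, build time 1≤1 — D is at least as good on every objective and strictly better on at least one, so D dominates B.

Yes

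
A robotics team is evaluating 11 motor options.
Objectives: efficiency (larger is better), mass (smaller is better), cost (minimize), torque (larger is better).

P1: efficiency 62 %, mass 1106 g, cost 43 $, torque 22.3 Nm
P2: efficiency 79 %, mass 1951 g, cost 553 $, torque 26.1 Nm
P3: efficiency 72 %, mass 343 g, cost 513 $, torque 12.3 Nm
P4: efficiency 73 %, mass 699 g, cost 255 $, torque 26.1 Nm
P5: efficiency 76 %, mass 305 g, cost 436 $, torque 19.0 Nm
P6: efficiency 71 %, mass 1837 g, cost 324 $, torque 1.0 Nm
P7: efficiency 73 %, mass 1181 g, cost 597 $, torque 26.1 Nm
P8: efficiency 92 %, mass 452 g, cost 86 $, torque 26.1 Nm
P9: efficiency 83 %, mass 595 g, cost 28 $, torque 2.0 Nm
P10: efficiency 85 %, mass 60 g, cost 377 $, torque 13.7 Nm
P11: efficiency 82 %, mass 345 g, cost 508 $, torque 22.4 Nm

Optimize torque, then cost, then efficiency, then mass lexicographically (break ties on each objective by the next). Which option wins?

P8

First maximize torque: best is 26.1, kept {P2, P4, P7, P8}.
Then minimize cost: best is 86, kept {P8}.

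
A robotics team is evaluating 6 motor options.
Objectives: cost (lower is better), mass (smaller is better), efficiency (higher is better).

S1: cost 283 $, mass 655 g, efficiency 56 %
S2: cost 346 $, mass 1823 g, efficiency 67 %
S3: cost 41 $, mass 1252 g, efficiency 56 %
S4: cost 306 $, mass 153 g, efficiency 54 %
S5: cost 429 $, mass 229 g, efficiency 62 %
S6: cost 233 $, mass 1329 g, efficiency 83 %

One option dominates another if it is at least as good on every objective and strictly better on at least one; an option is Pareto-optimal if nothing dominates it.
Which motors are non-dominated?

S1, S3, S4, S5, S6

S1: not dominated.
S2: dominated by S6 (cost 233≤346, mass 1329≤1823, efficiency 83≥67).
S3: not dominated (best cost).
S4: not dominated (best mass).
S5: not dominated.
S6: not dominated (best efficiency).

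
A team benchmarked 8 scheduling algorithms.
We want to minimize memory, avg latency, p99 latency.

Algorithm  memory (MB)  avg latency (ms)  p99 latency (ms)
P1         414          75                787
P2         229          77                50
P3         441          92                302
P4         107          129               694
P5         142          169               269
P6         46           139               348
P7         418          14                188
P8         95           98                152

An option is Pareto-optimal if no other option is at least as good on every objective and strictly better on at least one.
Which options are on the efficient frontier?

P1: not dominated.
P2: not dominated (best p99 latency).
P3: dominated by P2 (memory 229≤441, avg latency 77≤92, p99 latency 50≤302).
P4: dominated by P8 (memory 95≤107, avg latency 98≤129, p99 latency 152≤694).
P5: dominated by P8 (memory 95≤142, avg latency 98≤169, p99 latency 152≤269).
P6: not dominated (best memory).
P7: not dominated (best avg latency).
P8: not dominated.

P1, P2, P6, P7, P8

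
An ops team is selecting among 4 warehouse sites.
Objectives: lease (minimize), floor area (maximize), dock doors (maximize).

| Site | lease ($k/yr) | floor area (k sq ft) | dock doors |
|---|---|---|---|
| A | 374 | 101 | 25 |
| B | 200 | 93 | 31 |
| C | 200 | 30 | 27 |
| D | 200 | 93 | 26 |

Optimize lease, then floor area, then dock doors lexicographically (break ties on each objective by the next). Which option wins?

B

First minimize lease: best is 200, kept {B, C, D}.
Then maximize floor area: best is 93, kept {B, D}.
Then maximize dock doors: best is 31, kept {B}.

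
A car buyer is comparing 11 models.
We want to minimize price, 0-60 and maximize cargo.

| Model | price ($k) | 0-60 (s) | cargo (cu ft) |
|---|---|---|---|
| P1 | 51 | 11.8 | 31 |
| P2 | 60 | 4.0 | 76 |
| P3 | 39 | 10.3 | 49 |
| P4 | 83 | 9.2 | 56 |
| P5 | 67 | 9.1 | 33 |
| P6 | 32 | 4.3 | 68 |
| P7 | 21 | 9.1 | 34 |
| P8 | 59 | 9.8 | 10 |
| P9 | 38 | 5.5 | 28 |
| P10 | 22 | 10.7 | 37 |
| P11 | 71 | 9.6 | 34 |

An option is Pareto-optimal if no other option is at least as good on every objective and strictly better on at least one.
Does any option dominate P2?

No

P1: worse on 0-60 (11.8 vs 4.0).
P3: worse on 0-60 (10.3 vs 4.0).
P4: worse on price (83 vs 60).
P5: worse on price (67 vs 60).
P6: worse on 0-60 (4.3 vs 4.0).
P7: worse on 0-60 (9.1 vs 4.0).
P8: worse on 0-60 (9.8 vs 4.0).
P9: worse on 0-60 (5.5 vs 4.0).
P10: worse on 0-60 (10.7 vs 4.0).
P11: worse on price (71 vs 60).
No option is at least as good as P2 on every objective and strictly better on one.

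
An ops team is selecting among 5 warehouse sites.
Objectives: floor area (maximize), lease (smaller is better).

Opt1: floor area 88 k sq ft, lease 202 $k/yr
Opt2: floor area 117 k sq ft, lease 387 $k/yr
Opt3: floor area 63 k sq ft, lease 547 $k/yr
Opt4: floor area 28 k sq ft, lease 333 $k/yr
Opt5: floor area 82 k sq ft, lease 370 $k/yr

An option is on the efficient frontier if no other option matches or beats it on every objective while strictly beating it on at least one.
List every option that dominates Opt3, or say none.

Opt1: floor area 88≥63, lease 202≤547 — dominates Opt3.
Opt2: floor area 117≥63, lease 387≤547 — dominates Opt3.
Opt5: floor area 82≥63, lease 370≤547 — dominates Opt3.
Others (Opt4) are each worse than Opt3 on at least one objective.

Opt1, Opt2, Opt5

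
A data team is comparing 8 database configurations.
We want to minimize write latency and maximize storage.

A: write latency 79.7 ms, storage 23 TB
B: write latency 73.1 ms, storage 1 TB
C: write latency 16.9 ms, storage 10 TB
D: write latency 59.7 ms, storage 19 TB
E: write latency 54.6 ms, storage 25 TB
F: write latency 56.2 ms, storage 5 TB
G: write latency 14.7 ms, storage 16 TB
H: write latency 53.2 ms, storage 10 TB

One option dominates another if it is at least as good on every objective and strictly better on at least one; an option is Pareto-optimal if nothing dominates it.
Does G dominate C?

G vs C: write latency 14.7≤16.9, storage 16≥10 — G is at least as good on every objective with at least one strict improvement.

Yes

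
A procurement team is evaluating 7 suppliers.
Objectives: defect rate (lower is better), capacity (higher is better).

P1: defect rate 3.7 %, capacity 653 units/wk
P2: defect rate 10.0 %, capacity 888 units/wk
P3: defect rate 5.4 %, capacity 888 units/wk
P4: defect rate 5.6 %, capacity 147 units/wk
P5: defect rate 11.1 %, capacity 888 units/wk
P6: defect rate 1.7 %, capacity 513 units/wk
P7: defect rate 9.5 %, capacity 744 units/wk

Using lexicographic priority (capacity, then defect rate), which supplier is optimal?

First maximize capacity: best is 888, kept {P2, P3, P5}.
Then minimize defect rate: best is 5.4, kept {P3}.

P3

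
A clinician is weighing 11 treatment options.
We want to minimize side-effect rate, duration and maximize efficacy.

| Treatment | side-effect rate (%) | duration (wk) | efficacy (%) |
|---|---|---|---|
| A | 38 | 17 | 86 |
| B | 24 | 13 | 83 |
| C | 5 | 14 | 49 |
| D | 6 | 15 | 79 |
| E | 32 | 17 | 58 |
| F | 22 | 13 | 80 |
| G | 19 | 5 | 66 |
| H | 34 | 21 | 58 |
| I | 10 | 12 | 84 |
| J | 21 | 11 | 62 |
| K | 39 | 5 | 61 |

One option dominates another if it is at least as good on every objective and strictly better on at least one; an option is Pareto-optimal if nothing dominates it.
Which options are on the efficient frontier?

A: not dominated (best efficacy).
B: dominated by I (side-effect rate 10≤24, duration 12≤13, efficacy 84≥83).
C: not dominated (best side-effect rate).
D: not dominated.
E: dominated by B (side-effect rate 24≤32, duration 13≤17, efficacy 83≥58).
F: dominated by I (side-effect rate 10≤22, duration 12≤13, efficacy 84≥80).
G: not dominated.
H: dominated by B (side-effect rate 24≤34, duration 13≤21, efficacy 83≥58).
I: not dominated.
J: dominated by G (side-effect rate 19≤21, duration 5≤11, efficacy 66≥62).
K: dominated by G (side-effect rate 19≤39, duration 5≤5, efficacy 66≥61).

A, C, D, G, I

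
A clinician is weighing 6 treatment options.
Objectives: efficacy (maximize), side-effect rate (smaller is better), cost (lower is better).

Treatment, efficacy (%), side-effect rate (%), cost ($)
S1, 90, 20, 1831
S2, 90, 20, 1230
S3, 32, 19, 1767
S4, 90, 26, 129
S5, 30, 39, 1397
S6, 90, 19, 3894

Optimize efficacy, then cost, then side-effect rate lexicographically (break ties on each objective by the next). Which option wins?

S4

First maximize efficacy: best is 90, kept {S1, S2, S4, S6}.
Then minimize cost: best is 129, kept {S4}.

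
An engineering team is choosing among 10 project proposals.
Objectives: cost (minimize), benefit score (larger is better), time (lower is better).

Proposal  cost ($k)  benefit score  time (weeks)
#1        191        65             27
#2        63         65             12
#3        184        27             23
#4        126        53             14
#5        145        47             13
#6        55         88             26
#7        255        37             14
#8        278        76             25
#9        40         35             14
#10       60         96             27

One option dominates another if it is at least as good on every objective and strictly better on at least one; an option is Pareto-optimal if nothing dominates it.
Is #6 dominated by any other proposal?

#1: worse on cost (191 vs 55).
#2: worse on cost (63 vs 55).
#3: worse on cost (184 vs 55).
#4: worse on cost (126 vs 55).
#5: worse on cost (145 vs 55).
#7: worse on cost (255 vs 55).
#8: worse on cost (278 vs 55).
#9: worse on benefit score (35 vs 88).
#10: worse on cost (60 vs 55).
No option is at least as good as #6 on every objective and strictly better on one.

No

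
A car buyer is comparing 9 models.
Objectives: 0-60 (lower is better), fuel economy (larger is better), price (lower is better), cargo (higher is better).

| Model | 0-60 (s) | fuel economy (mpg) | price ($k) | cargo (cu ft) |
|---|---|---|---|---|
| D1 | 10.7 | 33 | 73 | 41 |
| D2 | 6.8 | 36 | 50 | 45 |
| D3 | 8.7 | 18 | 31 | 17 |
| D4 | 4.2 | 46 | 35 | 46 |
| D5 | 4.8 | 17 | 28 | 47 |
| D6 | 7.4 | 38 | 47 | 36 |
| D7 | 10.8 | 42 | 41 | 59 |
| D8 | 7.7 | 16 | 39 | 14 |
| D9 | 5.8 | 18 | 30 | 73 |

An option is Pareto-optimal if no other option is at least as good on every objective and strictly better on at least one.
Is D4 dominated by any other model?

No

D1: worse on 0-60 (10.7 vs 4.2).
D2: worse on 0-60 (6.8 vs 4.2).
D3: worse on 0-60 (8.7 vs 4.2).
D5: worse on 0-60 (4.8 vs 4.2).
D6: worse on 0-60 (7.4 vs 4.2).
D7: worse on 0-60 (10.8 vs 4.2).
D8: worse on 0-60 (7.7 vs 4.2).
D9: worse on 0-60 (5.8 vs 4.2).
No option is at least as good as D4 on every objective and strictly better on one.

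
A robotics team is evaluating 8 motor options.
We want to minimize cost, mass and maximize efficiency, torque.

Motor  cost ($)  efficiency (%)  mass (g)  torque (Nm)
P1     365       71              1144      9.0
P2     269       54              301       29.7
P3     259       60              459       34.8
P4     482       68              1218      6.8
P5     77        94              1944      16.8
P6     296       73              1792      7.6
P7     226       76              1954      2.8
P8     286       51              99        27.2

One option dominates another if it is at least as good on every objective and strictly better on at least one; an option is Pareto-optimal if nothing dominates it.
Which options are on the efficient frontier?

P1: not dominated.
P2: not dominated.
P3: not dominated (best torque).
P4: dominated by P1 (cost 365≤482, efficiency 71≥68, mass 1144≤1218, torque 9.0≥6.8).
P5: not dominated (best cost).
P6: not dominated.
P7: dominated by P5 (cost 77≤226, efficiency 94≥76, mass 1944≤1954, torque 16.8≥2.8).
P8: not dominated (best mass).

P1, P2, P3, P5, P6, P8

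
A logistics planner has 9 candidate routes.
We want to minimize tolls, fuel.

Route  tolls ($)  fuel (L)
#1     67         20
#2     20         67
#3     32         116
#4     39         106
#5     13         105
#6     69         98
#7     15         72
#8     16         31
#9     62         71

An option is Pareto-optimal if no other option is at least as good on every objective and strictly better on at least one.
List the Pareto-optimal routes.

#1: not dominated (best fuel).
#2: dominated by #8 (tolls 16≤20, fuel 31≤67).
#3: dominated by #2 (tolls 20≤32, fuel 67≤116).
#4: dominated by #2 (tolls 20≤39, fuel 67≤106).
#5: not dominated (best tolls).
#6: dominated by #1 (tolls 67≤69, fuel 20≤98).
#7: not dominated.
#8: not dominated.
#9: dominated by #2 (tolls 20≤62, fuel 67≤71).

#1, #5, #7, #8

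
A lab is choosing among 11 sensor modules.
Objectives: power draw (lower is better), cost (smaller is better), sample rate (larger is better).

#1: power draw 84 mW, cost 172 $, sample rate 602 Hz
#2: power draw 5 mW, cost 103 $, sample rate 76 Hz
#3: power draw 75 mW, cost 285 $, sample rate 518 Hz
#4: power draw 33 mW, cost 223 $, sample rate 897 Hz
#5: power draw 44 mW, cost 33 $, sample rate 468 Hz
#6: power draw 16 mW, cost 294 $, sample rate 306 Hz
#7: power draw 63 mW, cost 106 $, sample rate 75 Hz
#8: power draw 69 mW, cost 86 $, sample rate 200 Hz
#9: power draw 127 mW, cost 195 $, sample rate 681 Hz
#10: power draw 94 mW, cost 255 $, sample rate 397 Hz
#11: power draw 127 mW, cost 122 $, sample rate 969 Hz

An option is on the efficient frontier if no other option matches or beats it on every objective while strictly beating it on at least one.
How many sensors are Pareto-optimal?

#1: not dominated.
#2: not dominated (best power draw).
#3: dominated by #4 (power draw 33≤75, cost 223≤285, sample rate 897≥518).
#4: not dominated.
#5: not dominated (best cost).
#6: not dominated.
#7: dominated by #2 (power draw 5≤63, cost 103≤106, sample rate 76≥75).
#8: dominated by #5 (power draw 44≤69, cost 33≤86, sample rate 468≥200).
#9: dominated by #11 (power draw 127≤127, cost 122≤195, sample rate 969≥681).
#10: dominated by #1 (power draw 84≤94, cost 172≤255, sample rate 602≥397).
#11: not dominated (best sample rate).
Pareto-optimal: #1, #2, #4, #5, #6, #11 → 6.

6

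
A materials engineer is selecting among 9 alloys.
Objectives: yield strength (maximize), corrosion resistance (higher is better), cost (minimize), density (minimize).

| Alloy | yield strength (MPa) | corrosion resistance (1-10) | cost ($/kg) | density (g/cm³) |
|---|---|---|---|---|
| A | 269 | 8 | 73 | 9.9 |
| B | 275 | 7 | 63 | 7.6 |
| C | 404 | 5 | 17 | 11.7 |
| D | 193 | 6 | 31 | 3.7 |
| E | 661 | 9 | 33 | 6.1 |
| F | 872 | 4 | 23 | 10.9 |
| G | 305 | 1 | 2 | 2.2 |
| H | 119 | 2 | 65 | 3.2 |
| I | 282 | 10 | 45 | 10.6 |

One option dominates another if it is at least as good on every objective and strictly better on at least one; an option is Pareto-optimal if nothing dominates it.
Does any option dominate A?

Yes

E vs A: yield strength 661≥269, corrosion resistance 9≥8, cost 33≤73, density 6.1≤9.9 — E is at least as good on every objective and strictly better on at least one, so E dominates A.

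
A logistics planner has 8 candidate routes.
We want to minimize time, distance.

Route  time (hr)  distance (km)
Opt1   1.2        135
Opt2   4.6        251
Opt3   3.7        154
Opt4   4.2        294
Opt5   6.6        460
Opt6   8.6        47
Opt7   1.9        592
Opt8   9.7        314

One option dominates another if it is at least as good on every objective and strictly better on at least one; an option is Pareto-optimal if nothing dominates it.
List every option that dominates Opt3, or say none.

Opt1

Opt1: time 1.2≤3.7, distance 135≤154 — dominates Opt3.
Others (Opt2, Opt4, Opt5, Opt6, Opt7, Opt8) are each worse than Opt3 on at least one objective.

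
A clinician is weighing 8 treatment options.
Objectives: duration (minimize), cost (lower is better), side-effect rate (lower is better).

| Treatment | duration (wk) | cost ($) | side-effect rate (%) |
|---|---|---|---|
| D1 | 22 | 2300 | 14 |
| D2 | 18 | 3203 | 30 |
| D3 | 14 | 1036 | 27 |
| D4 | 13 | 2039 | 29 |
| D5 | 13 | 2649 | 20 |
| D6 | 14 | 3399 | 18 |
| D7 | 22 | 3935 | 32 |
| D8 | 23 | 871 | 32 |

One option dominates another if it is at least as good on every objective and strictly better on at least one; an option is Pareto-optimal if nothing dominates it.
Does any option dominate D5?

No

D1: worse on duration (22 vs 13).
D2: worse on duration (18 vs 13).
D3: worse on duration (14 vs 13).
D4: worse on side-effect rate (29 vs 20).
D6: worse on duration (14 vs 13).
D7: worse on duration (22 vs 13).
D8: worse on duration (23 vs 13).
No option is at least as good as D5 on every objective and strictly better on one.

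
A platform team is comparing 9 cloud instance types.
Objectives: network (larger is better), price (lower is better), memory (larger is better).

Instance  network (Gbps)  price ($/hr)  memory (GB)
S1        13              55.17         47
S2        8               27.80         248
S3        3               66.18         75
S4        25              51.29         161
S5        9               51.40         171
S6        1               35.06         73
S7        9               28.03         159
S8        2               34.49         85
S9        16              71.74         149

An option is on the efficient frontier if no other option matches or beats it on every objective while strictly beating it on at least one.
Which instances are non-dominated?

S1: dominated by S4 (network 25≥13, price 51.29≤55.17, memory 161≥47).
S2: not dominated (best price).
S3: dominated by S2 (network 8≥3, price 27.80≤66.18, memory 248≥75).
S4: not dominated (best network).
S5: not dominated.
S6: dominated by S2 (network 8≥1, price 27.80≤35.06, memory 248≥73).
S7: not dominated.
S8: dominated by S2 (network 8≥2, price 27.80≤34.49, memory 248≥85).
S9: dominated by S4 (network 25≥16, price 51.29≤71.74, memory 161≥149).

S2, S4, S5, S7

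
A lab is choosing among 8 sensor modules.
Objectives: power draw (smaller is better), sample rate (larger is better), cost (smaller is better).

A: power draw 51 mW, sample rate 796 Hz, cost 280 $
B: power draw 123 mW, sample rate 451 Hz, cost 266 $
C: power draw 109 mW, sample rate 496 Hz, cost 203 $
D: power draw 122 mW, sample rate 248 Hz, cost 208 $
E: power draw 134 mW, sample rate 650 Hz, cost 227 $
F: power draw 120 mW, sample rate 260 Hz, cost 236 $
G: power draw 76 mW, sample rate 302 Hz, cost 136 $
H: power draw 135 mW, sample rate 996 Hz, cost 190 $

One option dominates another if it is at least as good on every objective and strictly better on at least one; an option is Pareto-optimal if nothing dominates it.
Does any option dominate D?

Yes

C vs D: power draw 109≤122, sample rate 496≥248, cost 203≤208 — C is at least as good on every objective and strictly better on at least one, so C dominates D.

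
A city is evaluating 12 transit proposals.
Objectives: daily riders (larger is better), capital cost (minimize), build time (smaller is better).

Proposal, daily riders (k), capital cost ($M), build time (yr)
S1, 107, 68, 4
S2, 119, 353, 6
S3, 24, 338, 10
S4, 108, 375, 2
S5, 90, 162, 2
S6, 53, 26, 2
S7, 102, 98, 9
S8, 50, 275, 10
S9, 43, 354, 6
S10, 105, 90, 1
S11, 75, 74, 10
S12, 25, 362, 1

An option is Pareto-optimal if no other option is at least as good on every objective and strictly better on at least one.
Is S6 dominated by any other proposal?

S1: worse on capital cost (68 vs 26).
S2: worse on capital cost (353 vs 26).
S3: worse on daily riders (24 vs 53).
S4: worse on capital cost (375 vs 26).
S5: worse on capital cost (162 vs 26).
S7: worse on capital cost (98 vs 26).
S8: worse on daily riders (50 vs 53).
S9: worse on daily riders (43 vs 53).
S10: worse on capital cost (90 vs 26).
S11: worse on capital cost (74 vs 26).
S12: worse on daily riders (25 vs 53).
No option is at least as good as S6 on every objective and strictly better on one.

No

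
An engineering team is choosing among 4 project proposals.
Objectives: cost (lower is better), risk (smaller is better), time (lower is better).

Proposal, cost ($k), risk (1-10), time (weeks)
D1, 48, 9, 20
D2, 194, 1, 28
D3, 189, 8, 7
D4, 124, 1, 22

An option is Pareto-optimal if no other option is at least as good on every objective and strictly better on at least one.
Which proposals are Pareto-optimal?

D1: not dominated (best cost).
D2: dominated by D4 (cost 124≤194, risk 1≤1, time 22≤28).
D3: not dominated (best time).
D4: not dominated.

D1, D3, D4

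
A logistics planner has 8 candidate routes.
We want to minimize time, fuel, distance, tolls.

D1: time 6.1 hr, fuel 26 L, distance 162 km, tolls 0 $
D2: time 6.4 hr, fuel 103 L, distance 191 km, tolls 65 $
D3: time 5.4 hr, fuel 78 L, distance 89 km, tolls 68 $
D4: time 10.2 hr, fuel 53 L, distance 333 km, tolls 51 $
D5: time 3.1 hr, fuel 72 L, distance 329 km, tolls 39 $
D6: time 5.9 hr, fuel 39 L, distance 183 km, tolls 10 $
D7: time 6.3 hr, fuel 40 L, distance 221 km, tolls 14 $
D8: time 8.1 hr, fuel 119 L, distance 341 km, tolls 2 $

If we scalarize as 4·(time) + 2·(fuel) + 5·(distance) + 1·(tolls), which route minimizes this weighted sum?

D1: 4·6.1 + 2·26 + 5·162 + 1·0 = 886.4
D2: 4·6.4 + 2·103 + 5·191 + 1·65 = 1251.6
D3: 4·5.4 + 2·78 + 5·89 + 1·68 = 690.6
D4: 4·10.2 + 2·53 + 5·333 + 1·51 = 1862.8
D5: 4·3.1 + 2·72 + 5·329 + 1·39 = 1840.4
D6: 4·5.9 + 2·39 + 5·183 + 1·10 = 1026.6
D7: 4·6.3 + 2·40 + 5·221 + 1·14 = 1224.2
D8: 4·8.1 + 2·119 + 5·341 + 1·2 = 1977.4
Lowest: D3 at 690.6.

D3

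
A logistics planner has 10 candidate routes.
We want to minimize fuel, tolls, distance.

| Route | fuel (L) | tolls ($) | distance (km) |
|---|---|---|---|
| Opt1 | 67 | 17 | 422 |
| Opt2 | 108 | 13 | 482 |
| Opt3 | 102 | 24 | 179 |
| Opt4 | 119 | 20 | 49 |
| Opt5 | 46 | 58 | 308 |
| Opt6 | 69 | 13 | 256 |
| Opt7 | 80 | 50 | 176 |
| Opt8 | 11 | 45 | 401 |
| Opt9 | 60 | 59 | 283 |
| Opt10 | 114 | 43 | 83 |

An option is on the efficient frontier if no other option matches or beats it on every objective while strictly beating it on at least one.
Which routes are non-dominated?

Opt1, Opt3, Opt4, Opt5, Opt6, Opt7, Opt8, Opt9, Opt10

Opt1: not dominated.
Opt2: dominated by Opt6 (fuel 69≤108, tolls 13≤13, distance 256≤482).
Opt3: not dominated.
Opt4: not dominated (best distance).
Opt5: not dominated.
Opt6: not dominated.
Opt7: not dominated.
Opt8: not dominated (best fuel).
Opt9: not dominated.
Opt10: not dominated.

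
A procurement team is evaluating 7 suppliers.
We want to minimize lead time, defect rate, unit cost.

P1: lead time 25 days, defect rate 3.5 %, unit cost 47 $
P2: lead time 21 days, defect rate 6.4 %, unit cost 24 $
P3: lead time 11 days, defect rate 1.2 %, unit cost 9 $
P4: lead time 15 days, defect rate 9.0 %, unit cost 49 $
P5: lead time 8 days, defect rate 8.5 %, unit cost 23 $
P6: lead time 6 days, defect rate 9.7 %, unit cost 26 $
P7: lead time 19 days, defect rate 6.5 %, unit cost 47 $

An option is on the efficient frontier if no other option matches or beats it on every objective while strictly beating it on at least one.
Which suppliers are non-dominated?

P3, P5, P6

P1: dominated by P3 (lead time 11≤25, defect rate 1.2≤3.5, unit cost 9≤47).
P2: dominated by P3 (lead time 11≤21, defect rate 1.2≤6.4, unit cost 9≤24).
P3: not dominated (best defect rate).
P4: dominated by P3 (lead time 11≤15, defect rate 1.2≤9.0, unit cost 9≤49).
P5: not dominated.
P6: not dominated (best lead time).
P7: dominated by P3 (lead time 11≤19, defect rate 1.2≤6.5, unit cost 9≤47).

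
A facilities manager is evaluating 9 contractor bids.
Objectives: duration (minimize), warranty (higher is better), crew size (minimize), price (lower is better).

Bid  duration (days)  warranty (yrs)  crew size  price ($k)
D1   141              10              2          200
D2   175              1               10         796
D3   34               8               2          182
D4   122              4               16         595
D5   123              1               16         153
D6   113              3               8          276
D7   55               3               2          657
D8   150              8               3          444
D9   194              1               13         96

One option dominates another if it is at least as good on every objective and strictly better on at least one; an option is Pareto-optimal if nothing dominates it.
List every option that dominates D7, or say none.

D3

D3: duration 34≤55, warranty 8≥3, crew size 2≤2, price 182≤657 — dominates D7.
Others (D1, D2, D4, D5, D6, D8, D9) are each worse than D7 on at least one objective.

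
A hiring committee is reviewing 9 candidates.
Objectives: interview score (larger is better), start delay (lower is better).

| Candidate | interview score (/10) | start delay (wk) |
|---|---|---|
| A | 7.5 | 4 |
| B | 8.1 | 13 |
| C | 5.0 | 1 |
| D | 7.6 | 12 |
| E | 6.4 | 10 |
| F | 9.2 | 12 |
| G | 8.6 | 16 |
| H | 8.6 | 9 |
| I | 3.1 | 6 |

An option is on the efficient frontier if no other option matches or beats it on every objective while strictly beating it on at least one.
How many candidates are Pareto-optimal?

A: not dominated.
B: dominated by F (interview score 9.2≥8.1, start delay 12≤13).
C: not dominated (best start delay).
D: dominated by F (interview score 9.2≥7.6, start delay 12≤12).
E: dominated by A (interview score 7.5≥6.4, start delay 4≤10).
F: not dominated (best interview score).
G: dominated by F (interview score 9.2≥8.6, start delay 12≤16).
H: not dominated.
I: dominated by A (interview score 7.5≥3.1, start delay 4≤6).
Pareto-optimal: A, C, F, H → 4.

4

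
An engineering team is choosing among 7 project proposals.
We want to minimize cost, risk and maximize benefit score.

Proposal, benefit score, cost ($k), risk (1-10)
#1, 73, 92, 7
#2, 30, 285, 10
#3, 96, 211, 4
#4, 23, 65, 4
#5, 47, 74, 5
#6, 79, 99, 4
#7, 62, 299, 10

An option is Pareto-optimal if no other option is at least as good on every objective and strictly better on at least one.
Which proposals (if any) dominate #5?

none

#1: worse on cost (92 vs 74).
#2: worse on benefit score (30 vs 47).
#3: worse on cost (211 vs 74).
#4: worse on benefit score (23 vs 47).
#6: worse on cost (99 vs 74).
#7: worse on cost (299 vs 74).
No option dominates #5.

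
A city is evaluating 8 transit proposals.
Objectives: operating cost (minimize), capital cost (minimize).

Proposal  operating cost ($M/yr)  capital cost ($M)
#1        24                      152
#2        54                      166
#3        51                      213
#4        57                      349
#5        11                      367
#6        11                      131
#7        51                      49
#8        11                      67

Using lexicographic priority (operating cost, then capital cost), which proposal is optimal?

First minimize operating cost: best is 11, kept {#5, #6, #8}.
Then minimize capital cost: best is 67, kept {#8}.

#8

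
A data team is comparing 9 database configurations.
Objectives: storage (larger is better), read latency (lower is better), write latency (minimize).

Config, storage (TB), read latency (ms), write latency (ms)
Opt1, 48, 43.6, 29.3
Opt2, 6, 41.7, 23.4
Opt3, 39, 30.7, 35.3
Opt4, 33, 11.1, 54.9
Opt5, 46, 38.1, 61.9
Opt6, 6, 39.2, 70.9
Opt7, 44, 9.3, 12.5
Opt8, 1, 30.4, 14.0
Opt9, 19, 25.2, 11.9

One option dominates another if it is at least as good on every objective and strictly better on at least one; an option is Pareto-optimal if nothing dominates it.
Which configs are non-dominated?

Opt1, Opt5, Opt7, Opt9

Opt1: not dominated (best storage).
Opt2: dominated by Opt7 (storage 44≥6, read latency 9.3≤41.7, write latency 12.5≤23.4).
Opt3: dominated by Opt7 (storage 44≥39, read latency 9.3≤30.7, write latency 12.5≤35.3).
Opt4: dominated by Opt7 (storage 44≥33, read latency 9.3≤11.1, write latency 12.5≤54.9).
Opt5: not dominated.
Opt6: dominated by Opt3 (storage 39≥6, read latency 30.7≤39.2, write latency 35.3≤70.9).
Opt7: not dominated (best read latency).
Opt8: dominated by Opt7 (storage 44≥1, read latency 9.3≤30.4, write latency 12.5≤14.0).
Opt9: not dominated (best write latency).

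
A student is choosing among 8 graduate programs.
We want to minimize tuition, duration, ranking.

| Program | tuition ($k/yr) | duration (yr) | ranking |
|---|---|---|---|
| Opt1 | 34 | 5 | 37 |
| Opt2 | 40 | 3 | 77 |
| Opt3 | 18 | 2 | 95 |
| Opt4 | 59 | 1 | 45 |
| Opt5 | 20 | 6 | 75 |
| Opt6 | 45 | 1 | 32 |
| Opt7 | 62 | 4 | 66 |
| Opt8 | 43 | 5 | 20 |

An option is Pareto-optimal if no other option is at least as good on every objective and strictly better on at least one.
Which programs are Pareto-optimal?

Opt1, Opt2, Opt3, Opt5, Opt6, Opt8

Opt1: not dominated.
Opt2: not dominated.
Opt3: not dominated (best tuition).
Opt4: dominated by Opt6 (tuition 45≤59, duration 1≤1, ranking 32≤45).
Opt5: not dominated.
Opt6: not dominated.
Opt7: dominated by Opt4 (tuition 59≤62, duration 1≤4, ranking 45≤66).
Opt8: not dominated (best ranking).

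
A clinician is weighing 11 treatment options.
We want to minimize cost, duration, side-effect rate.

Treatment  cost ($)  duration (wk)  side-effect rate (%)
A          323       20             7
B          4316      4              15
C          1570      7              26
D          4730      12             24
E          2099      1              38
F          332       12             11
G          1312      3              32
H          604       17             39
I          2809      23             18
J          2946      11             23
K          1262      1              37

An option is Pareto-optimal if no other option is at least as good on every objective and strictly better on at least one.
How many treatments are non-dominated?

A: not dominated (best cost).
B: not dominated.
C: not dominated.
D: dominated by B (cost 4316≤4730, duration 4≤12, side-effect rate 15≤24).
E: dominated by K (cost 1262≤2099, duration 1≤1, side-effect rate 37≤38).
F: not dominated.
G: not dominated.
H: dominated by F (cost 332≤604, duration 12≤17, side-effect rate 11≤39).
I: dominated by A (cost 323≤2809, duration 20≤23, side-effect rate 7≤18).
J: not dominated.
K: not dominated.
Pareto-optimal: A, B, C, F, G, J, K → 7.

7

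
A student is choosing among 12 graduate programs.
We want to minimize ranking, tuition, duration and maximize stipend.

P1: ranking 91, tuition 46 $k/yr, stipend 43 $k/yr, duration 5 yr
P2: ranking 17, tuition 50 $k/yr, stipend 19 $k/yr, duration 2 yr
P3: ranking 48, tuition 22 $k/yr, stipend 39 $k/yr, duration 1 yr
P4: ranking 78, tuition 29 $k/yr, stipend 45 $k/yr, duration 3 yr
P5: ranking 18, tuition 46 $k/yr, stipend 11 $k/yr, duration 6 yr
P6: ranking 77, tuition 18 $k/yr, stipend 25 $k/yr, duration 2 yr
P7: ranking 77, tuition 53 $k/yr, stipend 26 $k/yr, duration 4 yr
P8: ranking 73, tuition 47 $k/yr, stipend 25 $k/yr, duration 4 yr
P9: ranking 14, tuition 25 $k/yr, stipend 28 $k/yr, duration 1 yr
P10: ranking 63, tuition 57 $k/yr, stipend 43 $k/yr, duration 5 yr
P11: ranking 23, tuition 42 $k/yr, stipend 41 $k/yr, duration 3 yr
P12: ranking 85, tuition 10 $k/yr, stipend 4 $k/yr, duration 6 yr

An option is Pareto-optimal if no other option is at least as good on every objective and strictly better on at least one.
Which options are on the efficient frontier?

P1: dominated by P4 (ranking 78≤91, tuition 29≤46, stipend 45≥43, duration 3≤5).
P2: dominated by P9 (ranking 14≤17, tuition 25≤50, stipend 28≥19, duration 1≤2).
P3: not dominated.
P4: not dominated (best stipend).
P5: dominated by P9 (ranking 14≤18, tuition 25≤46, stipend 28≥11, duration 1≤6).
P6: not dominated.
P7: dominated by P3 (ranking 48≤77, tuition 22≤53, stipend 39≥26, duration 1≤4).
P8: dominated by P3 (ranking 48≤73, tuition 22≤47, stipend 39≥25, duration 1≤4).
P9: not dominated (best ranking).
P10: not dominated.
P11: not dominated.
P12: not dominated (best tuition).

P3, P4, P6, P9, P10, P11, P12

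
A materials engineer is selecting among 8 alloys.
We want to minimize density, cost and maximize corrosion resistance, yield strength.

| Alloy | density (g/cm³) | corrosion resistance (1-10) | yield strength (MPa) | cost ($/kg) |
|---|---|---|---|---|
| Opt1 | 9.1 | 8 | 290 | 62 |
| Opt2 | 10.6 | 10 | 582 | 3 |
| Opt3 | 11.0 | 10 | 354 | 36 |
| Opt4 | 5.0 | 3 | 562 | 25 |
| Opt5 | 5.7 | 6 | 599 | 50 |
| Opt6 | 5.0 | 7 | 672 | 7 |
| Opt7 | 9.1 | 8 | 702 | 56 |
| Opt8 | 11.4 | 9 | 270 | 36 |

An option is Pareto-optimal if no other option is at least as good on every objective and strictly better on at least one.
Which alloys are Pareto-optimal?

Opt2, Opt6, Opt7

Opt1: dominated by Opt7 (density 9.1≤9.1, corrosion resistance 8≥8, yield strength 702≥290, cost 56≤62).
Opt2: not dominated (best cost).
Opt3: dominated by Opt2 (density 10.6≤11.0, corrosion resistance 10≥10, yield strength 582≥354, cost 3≤36).
Opt4: dominated by Opt6 (density 5.0≤5.0, corrosion resistance 7≥3, yield strength 672≥562, cost 7≤25).
Opt5: dominated by Opt6 (density 5.0≤5.7, corrosion resistance 7≥6, yield strength 672≥599, cost 7≤50).
Opt6: not dominated.
Opt7: not dominated (best yield strength).
Opt8: dominated by Opt2 (density 10.6≤11.4, corrosion resistance 10≥9, yield strength 582≥270, cost 3≤36).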